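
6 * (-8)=-48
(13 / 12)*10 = 65 / 6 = 10.83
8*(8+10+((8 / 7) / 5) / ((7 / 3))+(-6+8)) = 39392 / 245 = 160.78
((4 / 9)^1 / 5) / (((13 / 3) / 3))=4 / 65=0.06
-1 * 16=-16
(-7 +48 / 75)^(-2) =0.02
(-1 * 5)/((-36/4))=5/9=0.56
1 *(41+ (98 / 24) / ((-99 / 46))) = 23227 / 594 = 39.10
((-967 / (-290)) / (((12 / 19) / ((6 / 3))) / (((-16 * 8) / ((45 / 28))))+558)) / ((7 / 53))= 128896 / 2848815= 0.05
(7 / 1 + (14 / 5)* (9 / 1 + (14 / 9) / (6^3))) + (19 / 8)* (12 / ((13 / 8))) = 314375 / 6318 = 49.76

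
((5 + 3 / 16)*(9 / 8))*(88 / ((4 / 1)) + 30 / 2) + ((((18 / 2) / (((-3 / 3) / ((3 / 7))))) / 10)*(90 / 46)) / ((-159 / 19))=235942083 / 1092224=216.02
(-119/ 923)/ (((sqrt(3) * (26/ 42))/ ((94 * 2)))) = -156604 * sqrt(3)/ 11999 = -22.61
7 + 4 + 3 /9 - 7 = 13 /3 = 4.33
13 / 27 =0.48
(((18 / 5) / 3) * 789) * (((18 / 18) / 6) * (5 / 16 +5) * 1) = 13413 / 16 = 838.31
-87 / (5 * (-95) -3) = 87 / 478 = 0.18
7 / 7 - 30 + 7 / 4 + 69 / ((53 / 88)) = 18511 / 212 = 87.32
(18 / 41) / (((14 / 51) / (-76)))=-34884 / 287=-121.55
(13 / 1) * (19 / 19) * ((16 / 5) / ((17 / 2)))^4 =0.26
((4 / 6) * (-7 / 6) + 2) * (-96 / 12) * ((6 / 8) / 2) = -11 / 3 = -3.67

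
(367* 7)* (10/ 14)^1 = 1835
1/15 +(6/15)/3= 1/5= 0.20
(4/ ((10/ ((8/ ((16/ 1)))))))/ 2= 1/ 10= 0.10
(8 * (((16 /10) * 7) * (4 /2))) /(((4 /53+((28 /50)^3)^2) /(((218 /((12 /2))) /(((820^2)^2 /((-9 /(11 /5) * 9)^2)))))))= 57578185546875 /313567119230331032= 0.00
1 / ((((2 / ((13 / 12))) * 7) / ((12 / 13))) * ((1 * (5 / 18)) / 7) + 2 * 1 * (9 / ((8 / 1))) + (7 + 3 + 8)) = 36 / 749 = 0.05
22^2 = 484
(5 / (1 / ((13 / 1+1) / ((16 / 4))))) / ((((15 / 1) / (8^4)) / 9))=43008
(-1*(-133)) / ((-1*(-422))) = 0.32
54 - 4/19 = 1022/19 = 53.79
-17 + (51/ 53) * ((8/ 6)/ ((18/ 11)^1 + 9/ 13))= -290309/ 17649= -16.45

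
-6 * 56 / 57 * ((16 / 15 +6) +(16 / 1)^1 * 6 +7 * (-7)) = -90832 / 285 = -318.71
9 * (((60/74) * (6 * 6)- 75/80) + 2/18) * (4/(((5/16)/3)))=1813404/185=9802.18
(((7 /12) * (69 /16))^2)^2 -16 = 403462785 /16777216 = 24.05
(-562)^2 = 315844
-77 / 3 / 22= -7 / 6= -1.17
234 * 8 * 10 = 18720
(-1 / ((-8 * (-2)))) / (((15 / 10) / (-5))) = 5 / 24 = 0.21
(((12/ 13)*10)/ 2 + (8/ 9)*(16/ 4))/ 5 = 956/ 585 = 1.63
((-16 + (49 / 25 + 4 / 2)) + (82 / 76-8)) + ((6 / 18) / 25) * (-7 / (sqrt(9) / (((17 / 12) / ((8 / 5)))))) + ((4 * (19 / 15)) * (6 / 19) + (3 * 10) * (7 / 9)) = 5.94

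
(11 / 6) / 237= 11 / 1422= 0.01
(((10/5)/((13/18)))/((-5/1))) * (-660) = 4752/13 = 365.54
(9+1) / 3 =10 / 3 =3.33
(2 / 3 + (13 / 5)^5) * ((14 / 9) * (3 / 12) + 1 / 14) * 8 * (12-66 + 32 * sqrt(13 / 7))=-519739856 / 21875 + 8315837696 * sqrt(91) / 4134375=-4572.11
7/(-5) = -1.40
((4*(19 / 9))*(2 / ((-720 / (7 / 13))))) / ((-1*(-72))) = -133 / 758160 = -0.00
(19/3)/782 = 19/2346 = 0.01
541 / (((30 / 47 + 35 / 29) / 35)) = 5161681 / 503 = 10261.79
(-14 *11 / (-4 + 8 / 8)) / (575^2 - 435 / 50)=220 / 1416927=0.00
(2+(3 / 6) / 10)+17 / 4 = 63 / 10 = 6.30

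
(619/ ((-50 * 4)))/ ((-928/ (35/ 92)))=4333/ 3415040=0.00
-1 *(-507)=507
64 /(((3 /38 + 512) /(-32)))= -77824 /19459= -4.00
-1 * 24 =-24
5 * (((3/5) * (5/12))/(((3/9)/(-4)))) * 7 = -105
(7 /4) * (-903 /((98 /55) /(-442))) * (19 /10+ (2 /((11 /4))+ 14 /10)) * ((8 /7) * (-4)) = -50517948 /7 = -7216849.71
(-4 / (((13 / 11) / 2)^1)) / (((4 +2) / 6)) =-88 / 13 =-6.77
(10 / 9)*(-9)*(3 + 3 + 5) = -110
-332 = -332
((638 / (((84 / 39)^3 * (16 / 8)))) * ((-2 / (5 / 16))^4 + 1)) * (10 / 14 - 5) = -229693.41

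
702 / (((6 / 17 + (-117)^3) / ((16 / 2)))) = -31824 / 9075805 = -0.00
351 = 351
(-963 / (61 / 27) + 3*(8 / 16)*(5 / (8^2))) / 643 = -3327213 / 5020544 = -0.66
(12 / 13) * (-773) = -713.54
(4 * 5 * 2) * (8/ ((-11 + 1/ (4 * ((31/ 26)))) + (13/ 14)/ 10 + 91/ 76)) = -13193600/ 391689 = -33.68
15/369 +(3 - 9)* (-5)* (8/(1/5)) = 147605/123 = 1200.04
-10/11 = -0.91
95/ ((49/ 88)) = 170.61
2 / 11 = 0.18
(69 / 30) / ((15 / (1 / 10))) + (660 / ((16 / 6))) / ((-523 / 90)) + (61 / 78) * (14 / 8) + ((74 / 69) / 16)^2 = -10669787969341 / 258960312000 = -41.20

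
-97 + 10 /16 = -771 /8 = -96.38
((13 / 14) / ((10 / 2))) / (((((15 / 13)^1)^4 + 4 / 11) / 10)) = 4084223 / 4697833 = 0.87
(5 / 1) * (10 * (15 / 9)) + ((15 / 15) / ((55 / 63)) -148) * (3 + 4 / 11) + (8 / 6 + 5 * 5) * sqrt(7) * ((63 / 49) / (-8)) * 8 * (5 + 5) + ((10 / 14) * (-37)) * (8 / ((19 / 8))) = -2370 * sqrt(7) / 7 -120614101 / 241395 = -1395.43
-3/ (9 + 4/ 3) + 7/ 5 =172/ 155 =1.11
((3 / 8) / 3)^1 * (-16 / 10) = -1 / 5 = -0.20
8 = 8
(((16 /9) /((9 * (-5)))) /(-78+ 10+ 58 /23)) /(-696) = -23 /26531955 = -0.00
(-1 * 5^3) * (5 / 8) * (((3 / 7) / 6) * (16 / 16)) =-625 / 112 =-5.58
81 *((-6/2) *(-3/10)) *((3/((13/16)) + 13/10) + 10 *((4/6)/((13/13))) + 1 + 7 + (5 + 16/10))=2488563/1300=1914.28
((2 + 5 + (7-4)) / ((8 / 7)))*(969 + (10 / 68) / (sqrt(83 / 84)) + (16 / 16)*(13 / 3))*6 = 525*sqrt(1743) / 2822 + 51100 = 51107.77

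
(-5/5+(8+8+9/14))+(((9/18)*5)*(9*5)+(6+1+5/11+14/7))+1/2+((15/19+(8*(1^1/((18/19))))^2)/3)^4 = 23353426309227983378701/69977789408099034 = 333726.27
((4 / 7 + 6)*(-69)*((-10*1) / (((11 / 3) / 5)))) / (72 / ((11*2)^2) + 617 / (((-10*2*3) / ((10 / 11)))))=-31422600 / 46753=-672.10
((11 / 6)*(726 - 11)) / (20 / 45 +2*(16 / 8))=4719 / 16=294.94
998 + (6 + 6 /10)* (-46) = 3472 /5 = 694.40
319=319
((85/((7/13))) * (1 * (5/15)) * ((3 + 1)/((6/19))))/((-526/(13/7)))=-2.35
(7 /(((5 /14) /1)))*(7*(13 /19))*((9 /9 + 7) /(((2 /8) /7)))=1997632 /95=21027.71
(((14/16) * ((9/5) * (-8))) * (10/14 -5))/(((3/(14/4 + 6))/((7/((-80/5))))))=-1197/16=-74.81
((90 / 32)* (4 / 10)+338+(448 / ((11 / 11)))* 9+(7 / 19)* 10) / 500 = 664971 / 76000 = 8.75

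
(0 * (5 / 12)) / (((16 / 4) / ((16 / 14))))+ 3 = 3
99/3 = 33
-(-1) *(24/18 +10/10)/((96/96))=7/3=2.33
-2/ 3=-0.67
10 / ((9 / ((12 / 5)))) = 8 / 3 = 2.67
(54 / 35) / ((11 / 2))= 108 / 385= 0.28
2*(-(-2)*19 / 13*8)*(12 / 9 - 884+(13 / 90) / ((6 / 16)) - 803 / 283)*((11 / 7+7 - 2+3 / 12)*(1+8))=-981745212008 / 386295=-2541439.09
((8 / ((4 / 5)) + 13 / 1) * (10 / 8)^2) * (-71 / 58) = -40825 / 928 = -43.99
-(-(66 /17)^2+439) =-122515 /289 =-423.93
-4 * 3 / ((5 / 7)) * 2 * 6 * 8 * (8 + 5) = -104832 / 5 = -20966.40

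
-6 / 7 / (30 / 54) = -54 / 35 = -1.54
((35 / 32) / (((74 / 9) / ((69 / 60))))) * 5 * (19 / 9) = 15295 / 9472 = 1.61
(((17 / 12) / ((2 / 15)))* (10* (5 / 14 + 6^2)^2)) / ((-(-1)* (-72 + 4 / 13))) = -1431422525 / 730688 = -1959.01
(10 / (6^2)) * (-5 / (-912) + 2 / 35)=1999 / 114912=0.02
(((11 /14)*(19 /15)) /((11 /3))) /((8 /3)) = 0.10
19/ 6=3.17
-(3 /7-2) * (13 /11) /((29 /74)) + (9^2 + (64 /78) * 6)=239257 /2639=90.66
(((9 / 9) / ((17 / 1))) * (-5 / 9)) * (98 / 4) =-245 / 306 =-0.80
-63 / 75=-21 / 25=-0.84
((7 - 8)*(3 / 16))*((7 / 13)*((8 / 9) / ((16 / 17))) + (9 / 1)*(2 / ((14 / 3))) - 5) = 1039 / 8736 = 0.12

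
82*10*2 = 1640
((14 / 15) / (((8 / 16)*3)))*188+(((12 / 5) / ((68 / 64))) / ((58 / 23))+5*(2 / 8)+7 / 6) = 10674551 / 88740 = 120.29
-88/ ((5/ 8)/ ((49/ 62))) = -17248/ 155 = -111.28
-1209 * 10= -12090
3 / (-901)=-3 / 901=-0.00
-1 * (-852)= 852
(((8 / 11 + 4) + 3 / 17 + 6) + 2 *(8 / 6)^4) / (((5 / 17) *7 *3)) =260903 / 93555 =2.79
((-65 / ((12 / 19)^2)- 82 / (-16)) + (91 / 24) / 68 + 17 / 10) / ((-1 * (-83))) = -3820609 / 2031840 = -1.88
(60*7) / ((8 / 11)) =1155 / 2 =577.50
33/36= 11/12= 0.92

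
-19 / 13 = -1.46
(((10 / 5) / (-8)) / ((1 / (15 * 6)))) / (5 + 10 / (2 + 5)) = -7 / 2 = -3.50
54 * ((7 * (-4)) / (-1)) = 1512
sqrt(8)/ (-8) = -0.35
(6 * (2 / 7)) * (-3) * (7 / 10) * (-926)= 16668 / 5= 3333.60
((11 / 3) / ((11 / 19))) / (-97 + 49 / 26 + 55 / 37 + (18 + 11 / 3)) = -18278 / 207683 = -0.09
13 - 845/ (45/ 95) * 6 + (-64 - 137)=-32674/ 3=-10891.33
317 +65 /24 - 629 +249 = -1447 /24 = -60.29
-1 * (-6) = 6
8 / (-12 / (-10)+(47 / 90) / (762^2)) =418063680 / 62709599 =6.67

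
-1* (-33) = 33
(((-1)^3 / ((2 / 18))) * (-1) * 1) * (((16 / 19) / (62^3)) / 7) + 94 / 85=372448612 / 336787255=1.11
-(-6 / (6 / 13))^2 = -169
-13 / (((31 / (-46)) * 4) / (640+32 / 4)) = 96876 / 31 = 3125.03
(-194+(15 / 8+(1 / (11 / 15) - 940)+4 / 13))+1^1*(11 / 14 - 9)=-9118453 / 8008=-1138.67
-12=-12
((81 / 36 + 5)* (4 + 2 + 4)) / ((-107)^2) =145 / 22898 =0.01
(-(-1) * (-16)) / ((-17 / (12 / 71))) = 192 / 1207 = 0.16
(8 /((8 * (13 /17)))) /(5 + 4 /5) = 85 /377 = 0.23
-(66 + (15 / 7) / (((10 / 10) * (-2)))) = -909 / 14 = -64.93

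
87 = 87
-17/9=-1.89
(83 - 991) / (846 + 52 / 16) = -3632 / 3397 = -1.07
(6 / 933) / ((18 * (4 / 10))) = 5 / 5598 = 0.00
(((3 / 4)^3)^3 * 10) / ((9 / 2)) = 10935 / 65536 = 0.17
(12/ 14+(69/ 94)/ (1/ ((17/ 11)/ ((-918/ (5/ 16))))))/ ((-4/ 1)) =-1785947/ 8338176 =-0.21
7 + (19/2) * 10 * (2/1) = 197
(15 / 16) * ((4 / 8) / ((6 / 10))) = 25 / 32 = 0.78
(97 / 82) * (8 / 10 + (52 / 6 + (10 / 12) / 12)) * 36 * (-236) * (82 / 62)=-19647059 / 155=-126755.22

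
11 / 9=1.22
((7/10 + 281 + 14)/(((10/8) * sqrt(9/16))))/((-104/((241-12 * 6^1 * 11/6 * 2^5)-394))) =4314263/325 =13274.66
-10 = -10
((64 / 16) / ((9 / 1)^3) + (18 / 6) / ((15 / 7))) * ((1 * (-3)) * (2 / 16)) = -5123 / 9720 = -0.53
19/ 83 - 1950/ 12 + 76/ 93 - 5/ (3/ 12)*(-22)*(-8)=-56834285/ 15438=-3681.45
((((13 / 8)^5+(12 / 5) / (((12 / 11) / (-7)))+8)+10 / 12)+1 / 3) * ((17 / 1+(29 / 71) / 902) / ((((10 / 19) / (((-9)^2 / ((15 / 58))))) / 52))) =2681683.26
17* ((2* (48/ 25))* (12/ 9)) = 2176/ 25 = 87.04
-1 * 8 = -8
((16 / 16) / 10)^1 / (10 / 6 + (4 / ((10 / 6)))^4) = 375 / 130666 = 0.00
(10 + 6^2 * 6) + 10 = 236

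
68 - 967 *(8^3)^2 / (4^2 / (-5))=79216708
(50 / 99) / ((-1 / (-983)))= 49150 / 99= 496.46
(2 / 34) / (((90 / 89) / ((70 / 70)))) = 89 / 1530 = 0.06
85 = 85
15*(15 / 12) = 75 / 4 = 18.75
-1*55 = -55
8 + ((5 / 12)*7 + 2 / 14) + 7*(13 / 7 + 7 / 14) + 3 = 2567 / 84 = 30.56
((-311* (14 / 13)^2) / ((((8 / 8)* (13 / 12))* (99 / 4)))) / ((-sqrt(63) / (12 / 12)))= 139328* sqrt(7) / 217503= 1.69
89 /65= 1.37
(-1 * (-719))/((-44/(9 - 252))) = 174717/44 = 3970.84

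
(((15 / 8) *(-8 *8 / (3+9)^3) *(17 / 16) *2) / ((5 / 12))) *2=-17 / 24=-0.71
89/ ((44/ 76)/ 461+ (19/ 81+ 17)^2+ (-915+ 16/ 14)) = -0.14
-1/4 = -0.25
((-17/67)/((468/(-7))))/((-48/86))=-5117/752544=-0.01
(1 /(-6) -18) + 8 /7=-715 /42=-17.02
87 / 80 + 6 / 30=103 / 80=1.29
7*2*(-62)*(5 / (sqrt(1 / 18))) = -18413.06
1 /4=0.25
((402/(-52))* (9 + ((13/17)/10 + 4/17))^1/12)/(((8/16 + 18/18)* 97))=-106061/2572440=-0.04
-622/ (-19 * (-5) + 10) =-622/ 105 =-5.92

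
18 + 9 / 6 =39 / 2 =19.50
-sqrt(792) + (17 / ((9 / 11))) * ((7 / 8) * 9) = 1309 / 8 - 6 * sqrt(22) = 135.48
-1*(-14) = 14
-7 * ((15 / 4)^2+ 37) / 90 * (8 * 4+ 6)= -108661 / 720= -150.92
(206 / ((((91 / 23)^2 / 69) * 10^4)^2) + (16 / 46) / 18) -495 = -351312925544591295679 / 709750846350000000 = -494.98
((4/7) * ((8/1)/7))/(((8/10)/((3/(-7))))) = -120/343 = -0.35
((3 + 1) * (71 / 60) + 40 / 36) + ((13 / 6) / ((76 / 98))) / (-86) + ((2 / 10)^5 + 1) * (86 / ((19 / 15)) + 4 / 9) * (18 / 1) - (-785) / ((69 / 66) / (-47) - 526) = 66772163309191 / 54074475000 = 1234.82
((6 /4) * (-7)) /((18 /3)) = -1.75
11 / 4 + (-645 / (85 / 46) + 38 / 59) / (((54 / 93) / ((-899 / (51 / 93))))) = 603825933929 / 613836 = 983692.61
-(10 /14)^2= -25 /49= -0.51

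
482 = 482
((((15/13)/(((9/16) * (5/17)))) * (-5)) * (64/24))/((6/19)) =-103360/351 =-294.47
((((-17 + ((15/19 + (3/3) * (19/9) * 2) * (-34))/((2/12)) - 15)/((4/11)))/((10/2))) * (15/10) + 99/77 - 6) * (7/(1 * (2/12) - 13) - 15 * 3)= 10595649/266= 39833.27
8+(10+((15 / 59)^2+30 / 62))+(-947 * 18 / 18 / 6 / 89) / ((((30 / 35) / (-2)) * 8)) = 26367693827 / 1382987376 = 19.07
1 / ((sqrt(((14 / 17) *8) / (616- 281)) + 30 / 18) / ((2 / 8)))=85425 / 565468- 9 *sqrt(39865) / 141367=0.14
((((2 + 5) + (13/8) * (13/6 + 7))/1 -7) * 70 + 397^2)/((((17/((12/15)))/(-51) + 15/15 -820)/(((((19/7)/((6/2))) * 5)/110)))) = -72345179/9085692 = -7.96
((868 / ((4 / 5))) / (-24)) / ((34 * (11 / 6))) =-1085 / 1496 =-0.73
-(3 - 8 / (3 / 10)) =71 / 3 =23.67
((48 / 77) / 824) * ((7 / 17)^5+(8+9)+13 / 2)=200300679 / 11260885867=0.02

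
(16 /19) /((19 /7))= 112 /361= 0.31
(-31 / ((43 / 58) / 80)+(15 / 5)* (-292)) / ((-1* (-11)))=-181508 / 473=-383.74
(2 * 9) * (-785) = -14130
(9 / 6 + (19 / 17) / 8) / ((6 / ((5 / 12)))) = 1115 / 9792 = 0.11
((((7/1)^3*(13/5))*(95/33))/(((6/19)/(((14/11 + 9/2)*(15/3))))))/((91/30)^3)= 171926250/20449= 8407.56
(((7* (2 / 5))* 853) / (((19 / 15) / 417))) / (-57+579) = 829969 / 551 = 1506.30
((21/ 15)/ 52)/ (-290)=-7/ 75400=-0.00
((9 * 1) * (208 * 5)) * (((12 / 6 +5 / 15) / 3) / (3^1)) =7280 / 3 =2426.67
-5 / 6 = -0.83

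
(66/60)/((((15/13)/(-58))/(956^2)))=-3790092592/75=-50534567.89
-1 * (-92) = 92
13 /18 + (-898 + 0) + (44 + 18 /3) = -847.28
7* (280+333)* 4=17164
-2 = -2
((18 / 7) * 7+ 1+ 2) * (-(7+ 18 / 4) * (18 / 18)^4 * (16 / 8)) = -483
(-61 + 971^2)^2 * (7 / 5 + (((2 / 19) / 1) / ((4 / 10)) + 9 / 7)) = 18347407639920 / 7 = 2621058234274.29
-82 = -82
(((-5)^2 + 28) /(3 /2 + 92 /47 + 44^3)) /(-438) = -2491 /1753668999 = -0.00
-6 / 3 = -2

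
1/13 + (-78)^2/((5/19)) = 1502753/65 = 23119.28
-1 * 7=-7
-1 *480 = -480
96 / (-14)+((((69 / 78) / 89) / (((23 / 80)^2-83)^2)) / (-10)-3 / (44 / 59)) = -1091838747565384787 / 100354022614641796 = -10.88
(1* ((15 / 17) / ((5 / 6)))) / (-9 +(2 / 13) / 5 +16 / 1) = 0.15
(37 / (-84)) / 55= -37 / 4620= -0.01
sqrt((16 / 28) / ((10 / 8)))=4*sqrt(35) / 35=0.68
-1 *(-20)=20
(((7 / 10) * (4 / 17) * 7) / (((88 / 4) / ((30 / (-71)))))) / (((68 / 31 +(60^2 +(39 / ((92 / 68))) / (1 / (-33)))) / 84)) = -17608248 / 25095056855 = -0.00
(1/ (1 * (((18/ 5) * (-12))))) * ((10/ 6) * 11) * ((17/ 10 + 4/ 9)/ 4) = -10615/ 46656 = -0.23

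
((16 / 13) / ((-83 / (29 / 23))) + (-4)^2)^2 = 157297905664 / 615883489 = 255.40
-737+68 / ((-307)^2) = -69461445 / 94249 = -737.00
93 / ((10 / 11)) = 102.30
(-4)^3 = -64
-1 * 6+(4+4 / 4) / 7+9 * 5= 278 / 7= 39.71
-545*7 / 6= -3815 / 6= -635.83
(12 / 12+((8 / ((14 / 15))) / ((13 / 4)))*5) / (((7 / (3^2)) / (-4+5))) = 11619 / 637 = 18.24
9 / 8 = 1.12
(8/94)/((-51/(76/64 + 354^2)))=-2005075/9588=-209.12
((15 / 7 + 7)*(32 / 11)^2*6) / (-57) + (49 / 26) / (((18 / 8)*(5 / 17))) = -49866182 / 9414405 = -5.30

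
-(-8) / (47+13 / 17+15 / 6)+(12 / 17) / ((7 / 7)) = 25132 / 29053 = 0.87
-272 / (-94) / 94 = 68 / 2209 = 0.03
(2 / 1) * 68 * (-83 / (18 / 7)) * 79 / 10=-34679.24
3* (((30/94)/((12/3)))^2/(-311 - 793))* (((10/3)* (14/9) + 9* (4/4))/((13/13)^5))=-9575/39019776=-0.00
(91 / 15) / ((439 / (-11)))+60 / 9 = 42899 / 6585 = 6.51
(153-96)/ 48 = 19/ 16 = 1.19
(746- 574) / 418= 86 / 209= 0.41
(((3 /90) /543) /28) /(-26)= -1 /11859120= -0.00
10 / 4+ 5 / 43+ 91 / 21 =1793 / 258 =6.95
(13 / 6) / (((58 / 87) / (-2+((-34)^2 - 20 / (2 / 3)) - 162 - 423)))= 7007 / 4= 1751.75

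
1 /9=0.11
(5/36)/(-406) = -5/14616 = -0.00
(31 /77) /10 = 31 /770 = 0.04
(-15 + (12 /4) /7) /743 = -102 /5201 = -0.02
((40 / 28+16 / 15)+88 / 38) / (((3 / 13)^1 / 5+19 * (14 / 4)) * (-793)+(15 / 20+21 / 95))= -38392 / 421105629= -0.00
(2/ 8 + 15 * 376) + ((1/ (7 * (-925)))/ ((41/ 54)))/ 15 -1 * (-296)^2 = -435250244697/ 5309500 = -81975.75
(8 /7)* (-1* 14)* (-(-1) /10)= -8 /5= -1.60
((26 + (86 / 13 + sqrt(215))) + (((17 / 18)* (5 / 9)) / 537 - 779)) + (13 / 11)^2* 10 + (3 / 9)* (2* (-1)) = -100316272445 / 136841562 + sqrt(215) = -718.42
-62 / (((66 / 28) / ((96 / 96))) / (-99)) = 2604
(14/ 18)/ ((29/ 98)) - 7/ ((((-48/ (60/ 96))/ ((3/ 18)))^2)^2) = 2147887374798949/ 817199132442624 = 2.63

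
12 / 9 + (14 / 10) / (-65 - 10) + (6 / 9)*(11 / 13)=3053 / 1625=1.88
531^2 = 281961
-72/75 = -24/25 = -0.96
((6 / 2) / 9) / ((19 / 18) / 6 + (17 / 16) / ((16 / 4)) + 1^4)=576 / 2491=0.23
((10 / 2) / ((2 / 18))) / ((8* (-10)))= -9 / 16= -0.56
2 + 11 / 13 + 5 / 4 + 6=525 / 52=10.10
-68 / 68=-1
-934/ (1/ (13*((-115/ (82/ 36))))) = 25133940/ 41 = 613022.93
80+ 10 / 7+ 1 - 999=-6416 / 7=-916.57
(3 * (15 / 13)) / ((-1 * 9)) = -5 / 13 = -0.38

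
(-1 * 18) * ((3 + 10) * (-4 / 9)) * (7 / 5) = 728 / 5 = 145.60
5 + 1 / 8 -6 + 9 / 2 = 29 / 8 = 3.62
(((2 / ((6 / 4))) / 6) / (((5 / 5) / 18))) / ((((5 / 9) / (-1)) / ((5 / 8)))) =-9 / 2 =-4.50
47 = 47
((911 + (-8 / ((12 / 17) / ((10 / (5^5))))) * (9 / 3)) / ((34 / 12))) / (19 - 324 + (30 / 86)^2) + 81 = 79.95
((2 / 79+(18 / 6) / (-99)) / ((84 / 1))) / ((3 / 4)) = -13 / 164241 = -0.00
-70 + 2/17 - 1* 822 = -15162/17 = -891.88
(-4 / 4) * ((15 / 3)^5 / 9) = -3125 / 9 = -347.22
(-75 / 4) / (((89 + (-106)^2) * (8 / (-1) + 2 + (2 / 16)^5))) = 8192 / 29687657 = 0.00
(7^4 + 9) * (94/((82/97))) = 10987190/41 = 267980.24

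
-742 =-742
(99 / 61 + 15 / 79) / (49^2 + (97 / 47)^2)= 9648912 / 12802198771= 0.00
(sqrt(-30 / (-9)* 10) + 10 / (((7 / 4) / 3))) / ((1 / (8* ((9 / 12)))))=20* sqrt(3) + 720 / 7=137.50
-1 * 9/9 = -1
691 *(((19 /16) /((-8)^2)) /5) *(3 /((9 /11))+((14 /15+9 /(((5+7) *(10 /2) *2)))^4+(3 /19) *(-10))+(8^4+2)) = 11165013831348649 /1061683200000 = 10516.33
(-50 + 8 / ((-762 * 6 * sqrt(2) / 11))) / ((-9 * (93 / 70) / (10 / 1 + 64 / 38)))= 56980 * sqrt(2) / 6059043 + 259000 / 5301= 48.87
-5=-5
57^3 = 185193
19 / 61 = 0.31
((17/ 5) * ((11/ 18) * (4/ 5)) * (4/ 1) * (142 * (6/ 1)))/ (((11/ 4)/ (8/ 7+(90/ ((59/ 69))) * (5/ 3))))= 11266157312/ 30975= 363717.75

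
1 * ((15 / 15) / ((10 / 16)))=8 / 5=1.60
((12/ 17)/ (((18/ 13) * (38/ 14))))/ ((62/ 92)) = 8372/ 30039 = 0.28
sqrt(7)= 2.65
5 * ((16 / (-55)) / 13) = -16 / 143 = -0.11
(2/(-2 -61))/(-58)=1/1827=0.00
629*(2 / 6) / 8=629 / 24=26.21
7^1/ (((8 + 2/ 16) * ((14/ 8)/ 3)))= 96/ 65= 1.48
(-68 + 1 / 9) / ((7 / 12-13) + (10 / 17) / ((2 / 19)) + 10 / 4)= 41548 / 2649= 15.68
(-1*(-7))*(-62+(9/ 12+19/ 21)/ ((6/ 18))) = -1597/ 4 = -399.25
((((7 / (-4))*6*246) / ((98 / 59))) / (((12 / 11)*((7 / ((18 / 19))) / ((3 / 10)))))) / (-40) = 2155329 / 1489600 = 1.45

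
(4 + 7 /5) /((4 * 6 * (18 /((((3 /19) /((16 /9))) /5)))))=27 /121600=0.00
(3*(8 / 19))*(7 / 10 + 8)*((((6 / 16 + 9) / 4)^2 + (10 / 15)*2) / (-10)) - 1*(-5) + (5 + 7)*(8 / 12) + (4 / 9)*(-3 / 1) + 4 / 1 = 5956969 / 729600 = 8.16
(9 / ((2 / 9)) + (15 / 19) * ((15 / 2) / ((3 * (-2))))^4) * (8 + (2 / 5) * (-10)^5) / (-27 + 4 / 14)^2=-50549803017 / 21261152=-2377.57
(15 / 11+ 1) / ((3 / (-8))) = -6.30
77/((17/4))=308/17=18.12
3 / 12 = 1 / 4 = 0.25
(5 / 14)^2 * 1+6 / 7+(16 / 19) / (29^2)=3087083 / 3131884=0.99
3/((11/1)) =3/11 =0.27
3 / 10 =0.30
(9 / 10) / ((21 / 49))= 21 / 10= 2.10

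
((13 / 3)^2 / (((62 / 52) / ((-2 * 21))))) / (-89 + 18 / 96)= 140608 / 18879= 7.45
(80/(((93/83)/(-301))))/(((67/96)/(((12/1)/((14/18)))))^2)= -10230697820160/974113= -10502578.06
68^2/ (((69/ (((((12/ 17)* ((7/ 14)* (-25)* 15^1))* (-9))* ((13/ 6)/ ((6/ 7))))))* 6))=773500/ 23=33630.43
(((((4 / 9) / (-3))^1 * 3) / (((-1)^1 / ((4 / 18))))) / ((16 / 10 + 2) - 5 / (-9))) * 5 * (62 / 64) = 775 / 6732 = 0.12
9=9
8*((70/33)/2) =280/33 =8.48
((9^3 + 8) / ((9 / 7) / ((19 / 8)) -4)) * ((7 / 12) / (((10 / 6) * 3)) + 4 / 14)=-2366507 / 27600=-85.74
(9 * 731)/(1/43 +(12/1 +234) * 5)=282897/52891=5.35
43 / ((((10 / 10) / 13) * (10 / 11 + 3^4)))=6149 / 901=6.82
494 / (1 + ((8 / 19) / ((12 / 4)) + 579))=14079 / 16534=0.85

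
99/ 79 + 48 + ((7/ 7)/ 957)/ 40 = 148947559/ 3024120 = 49.25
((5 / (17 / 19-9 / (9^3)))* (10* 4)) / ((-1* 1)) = -153900 / 679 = -226.66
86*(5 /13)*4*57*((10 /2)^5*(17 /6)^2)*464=3423638500000 /39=87785602564.10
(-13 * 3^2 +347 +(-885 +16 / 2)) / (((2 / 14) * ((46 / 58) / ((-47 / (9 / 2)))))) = 12346054 / 207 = 59642.77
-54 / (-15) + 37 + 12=263 / 5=52.60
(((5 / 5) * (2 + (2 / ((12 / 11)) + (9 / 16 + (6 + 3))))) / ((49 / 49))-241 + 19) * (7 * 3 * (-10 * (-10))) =-1752275 / 4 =-438068.75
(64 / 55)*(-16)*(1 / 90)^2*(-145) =7424 / 22275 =0.33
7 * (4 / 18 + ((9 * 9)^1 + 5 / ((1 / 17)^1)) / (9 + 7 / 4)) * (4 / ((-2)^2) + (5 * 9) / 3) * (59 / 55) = 40057696 / 21285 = 1881.97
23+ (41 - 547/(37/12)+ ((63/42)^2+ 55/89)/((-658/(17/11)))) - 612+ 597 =-12242676937/95338936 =-128.41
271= 271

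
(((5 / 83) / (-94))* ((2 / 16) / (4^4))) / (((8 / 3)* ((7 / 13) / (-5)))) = 975 / 894795776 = 0.00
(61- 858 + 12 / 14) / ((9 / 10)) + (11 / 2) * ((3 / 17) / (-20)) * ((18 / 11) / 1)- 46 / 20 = -18999167 / 21420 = -886.98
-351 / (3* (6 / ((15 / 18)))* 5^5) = -13 / 2500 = -0.01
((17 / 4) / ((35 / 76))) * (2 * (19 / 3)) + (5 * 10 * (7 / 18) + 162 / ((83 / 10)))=4074901 / 26145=155.86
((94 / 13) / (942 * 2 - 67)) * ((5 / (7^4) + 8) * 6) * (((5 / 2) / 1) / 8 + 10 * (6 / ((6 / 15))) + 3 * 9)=7685526621 / 226856084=33.88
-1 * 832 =-832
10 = 10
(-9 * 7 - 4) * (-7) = 469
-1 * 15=-15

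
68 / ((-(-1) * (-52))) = -17 / 13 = -1.31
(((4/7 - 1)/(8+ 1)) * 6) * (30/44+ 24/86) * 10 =-9090/3311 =-2.75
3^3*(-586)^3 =-5433211512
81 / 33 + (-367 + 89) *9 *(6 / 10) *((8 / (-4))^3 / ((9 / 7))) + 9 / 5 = 513978 / 55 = 9345.05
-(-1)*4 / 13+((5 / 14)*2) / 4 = 0.49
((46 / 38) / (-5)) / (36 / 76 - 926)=23 / 87925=0.00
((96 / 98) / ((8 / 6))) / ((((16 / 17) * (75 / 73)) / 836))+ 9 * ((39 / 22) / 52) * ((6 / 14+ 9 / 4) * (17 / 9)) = 274563039 / 431200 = 636.74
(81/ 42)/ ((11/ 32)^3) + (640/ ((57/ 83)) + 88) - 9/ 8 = 4530165083/ 4248552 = 1066.28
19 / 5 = 3.80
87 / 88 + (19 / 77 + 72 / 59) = 89251 / 36344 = 2.46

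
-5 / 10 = -1 / 2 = -0.50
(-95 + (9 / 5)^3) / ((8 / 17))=-94741 / 500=-189.48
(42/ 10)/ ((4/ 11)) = 231/ 20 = 11.55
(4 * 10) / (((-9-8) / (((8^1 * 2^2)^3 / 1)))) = -1310720 / 17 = -77101.18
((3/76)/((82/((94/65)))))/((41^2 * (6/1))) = 0.00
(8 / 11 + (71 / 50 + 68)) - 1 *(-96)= 91381 / 550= 166.15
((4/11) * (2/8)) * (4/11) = 4/121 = 0.03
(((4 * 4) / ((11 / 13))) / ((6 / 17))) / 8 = 6.70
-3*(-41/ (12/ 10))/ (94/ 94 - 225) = -0.46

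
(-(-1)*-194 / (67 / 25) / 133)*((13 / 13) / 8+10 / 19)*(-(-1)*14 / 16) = -240075 / 773984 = -0.31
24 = 24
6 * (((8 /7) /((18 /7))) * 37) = 296 /3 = 98.67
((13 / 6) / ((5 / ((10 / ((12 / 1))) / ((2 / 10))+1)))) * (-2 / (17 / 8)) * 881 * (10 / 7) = -2840344 / 1071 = -2652.05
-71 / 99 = -0.72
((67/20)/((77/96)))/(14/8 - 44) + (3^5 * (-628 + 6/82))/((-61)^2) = -408030189627/9926381465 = -41.11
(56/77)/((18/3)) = 4/33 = 0.12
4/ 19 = 0.21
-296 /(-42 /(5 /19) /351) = 86580 /133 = 650.98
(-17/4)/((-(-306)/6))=-1/12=-0.08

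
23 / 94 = 0.24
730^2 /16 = 133225 /4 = 33306.25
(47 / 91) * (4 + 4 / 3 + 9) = 2021 / 273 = 7.40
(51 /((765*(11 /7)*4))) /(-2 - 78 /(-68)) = -119 /9570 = -0.01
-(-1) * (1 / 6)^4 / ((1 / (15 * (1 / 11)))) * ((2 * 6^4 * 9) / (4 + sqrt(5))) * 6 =6480 / 121 - 1620 * sqrt(5) / 121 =23.62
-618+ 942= 324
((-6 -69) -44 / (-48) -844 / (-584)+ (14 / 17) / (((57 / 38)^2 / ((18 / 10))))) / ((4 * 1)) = -5359579 / 297840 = -17.99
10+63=73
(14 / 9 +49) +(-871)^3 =-660776260.44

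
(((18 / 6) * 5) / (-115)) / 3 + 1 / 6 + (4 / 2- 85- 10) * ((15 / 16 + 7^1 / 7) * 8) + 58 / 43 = -4272563 / 2967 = -1440.03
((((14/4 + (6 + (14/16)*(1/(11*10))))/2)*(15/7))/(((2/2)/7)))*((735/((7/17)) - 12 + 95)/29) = 11722167/2552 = 4593.33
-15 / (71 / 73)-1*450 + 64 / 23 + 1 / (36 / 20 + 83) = -320320019 / 692392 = -462.63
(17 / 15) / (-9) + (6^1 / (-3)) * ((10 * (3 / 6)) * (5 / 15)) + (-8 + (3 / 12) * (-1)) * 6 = -52.96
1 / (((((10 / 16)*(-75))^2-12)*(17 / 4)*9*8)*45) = 32 / 962915445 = 0.00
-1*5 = -5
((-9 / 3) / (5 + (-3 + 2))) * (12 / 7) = -9 / 7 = -1.29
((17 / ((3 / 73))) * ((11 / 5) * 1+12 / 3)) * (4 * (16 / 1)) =164142.93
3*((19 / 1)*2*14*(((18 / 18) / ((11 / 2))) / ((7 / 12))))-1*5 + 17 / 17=5428 / 11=493.45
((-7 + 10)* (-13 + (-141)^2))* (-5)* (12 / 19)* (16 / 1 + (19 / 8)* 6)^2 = -3272483115 / 19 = -172235953.42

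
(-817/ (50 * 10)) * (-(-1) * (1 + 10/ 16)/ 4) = -10621/ 16000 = -0.66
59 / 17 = 3.47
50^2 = 2500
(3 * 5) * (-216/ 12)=-270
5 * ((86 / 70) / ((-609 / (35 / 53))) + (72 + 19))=14685820 / 32277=454.99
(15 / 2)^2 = 225 / 4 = 56.25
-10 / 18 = -5 / 9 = -0.56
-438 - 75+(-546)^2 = 297603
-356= -356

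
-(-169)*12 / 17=2028 / 17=119.29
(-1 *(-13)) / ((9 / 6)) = 26 / 3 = 8.67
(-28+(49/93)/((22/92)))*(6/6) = -26390/1023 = -25.80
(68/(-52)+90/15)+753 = 9850/13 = 757.69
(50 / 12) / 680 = 0.01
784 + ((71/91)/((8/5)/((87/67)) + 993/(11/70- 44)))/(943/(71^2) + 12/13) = 422779214068109/539281774206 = 783.97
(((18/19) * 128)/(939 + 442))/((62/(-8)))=-9216/813409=-0.01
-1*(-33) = 33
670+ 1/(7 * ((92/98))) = 30827/46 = 670.15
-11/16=-0.69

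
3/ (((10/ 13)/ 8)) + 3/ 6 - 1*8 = 237/ 10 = 23.70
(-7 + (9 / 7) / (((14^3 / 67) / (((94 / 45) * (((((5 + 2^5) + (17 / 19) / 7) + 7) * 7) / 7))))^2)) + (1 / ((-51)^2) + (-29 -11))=-613622555320375471 / 15156185272930800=-40.49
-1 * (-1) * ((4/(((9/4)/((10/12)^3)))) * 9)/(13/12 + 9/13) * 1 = 13000/2493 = 5.21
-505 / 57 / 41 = -505 / 2337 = -0.22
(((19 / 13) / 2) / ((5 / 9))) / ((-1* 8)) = -171 / 1040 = -0.16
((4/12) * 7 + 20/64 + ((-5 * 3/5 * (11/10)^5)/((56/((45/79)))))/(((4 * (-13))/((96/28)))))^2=1023631418325072794449/145866489350400000000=7.02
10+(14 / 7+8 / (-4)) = 10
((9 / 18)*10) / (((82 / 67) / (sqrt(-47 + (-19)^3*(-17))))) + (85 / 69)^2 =1396.27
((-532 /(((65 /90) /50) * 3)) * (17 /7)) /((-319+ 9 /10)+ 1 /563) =2182188000 /23281609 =93.73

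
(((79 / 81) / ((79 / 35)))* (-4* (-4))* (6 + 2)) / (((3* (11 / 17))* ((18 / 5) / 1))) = 190400 / 24057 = 7.91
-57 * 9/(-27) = 19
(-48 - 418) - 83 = -549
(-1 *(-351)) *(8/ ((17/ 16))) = 44928/ 17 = 2642.82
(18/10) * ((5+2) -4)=27/5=5.40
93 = 93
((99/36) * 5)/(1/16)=220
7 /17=0.41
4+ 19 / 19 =5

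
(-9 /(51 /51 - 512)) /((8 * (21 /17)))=51 /28616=0.00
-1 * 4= -4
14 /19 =0.74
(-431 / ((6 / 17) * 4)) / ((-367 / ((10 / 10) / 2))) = 7327 / 17616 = 0.42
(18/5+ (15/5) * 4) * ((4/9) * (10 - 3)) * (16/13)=896/15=59.73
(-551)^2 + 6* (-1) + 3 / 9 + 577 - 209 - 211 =911257 / 3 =303752.33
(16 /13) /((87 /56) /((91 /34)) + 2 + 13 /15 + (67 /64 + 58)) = 752640 /38216329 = 0.02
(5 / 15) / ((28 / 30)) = 5 / 14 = 0.36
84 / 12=7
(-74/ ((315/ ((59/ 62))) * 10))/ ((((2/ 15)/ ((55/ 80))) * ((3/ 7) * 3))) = -24013/ 267840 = -0.09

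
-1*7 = -7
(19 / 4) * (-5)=-95 / 4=-23.75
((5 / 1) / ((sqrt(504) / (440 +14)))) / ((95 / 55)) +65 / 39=5 / 3 +12485 * sqrt(14) / 798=60.21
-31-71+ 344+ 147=389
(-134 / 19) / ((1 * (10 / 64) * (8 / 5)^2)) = -335 / 19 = -17.63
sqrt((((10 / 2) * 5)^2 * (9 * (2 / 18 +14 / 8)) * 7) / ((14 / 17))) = 25 * sqrt(2278) / 4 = 298.30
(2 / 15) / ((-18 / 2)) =-2 / 135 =-0.01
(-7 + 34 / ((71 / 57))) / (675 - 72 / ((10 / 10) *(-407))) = 586487 / 19510587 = 0.03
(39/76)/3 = 13/76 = 0.17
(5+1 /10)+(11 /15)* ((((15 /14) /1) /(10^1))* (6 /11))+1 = 43 /7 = 6.14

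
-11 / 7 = -1.57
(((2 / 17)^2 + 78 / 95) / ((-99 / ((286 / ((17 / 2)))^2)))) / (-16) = 42611998 / 71410455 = 0.60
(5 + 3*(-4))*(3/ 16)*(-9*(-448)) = -5292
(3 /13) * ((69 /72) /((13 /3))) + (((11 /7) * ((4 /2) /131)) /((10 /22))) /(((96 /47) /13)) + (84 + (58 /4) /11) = 35064436339 /409128720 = 85.71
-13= -13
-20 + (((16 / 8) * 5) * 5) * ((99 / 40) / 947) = -75265 / 3788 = -19.87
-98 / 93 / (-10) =49 / 465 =0.11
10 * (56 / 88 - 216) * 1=-23690 / 11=-2153.64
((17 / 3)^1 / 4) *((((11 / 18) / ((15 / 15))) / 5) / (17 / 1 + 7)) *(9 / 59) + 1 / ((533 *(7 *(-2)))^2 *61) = 158789600407 / 144286212208320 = 0.00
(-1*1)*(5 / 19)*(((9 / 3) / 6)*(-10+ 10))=0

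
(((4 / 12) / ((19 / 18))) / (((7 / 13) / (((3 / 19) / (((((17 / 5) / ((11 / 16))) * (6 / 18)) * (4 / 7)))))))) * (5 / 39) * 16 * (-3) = -7425 / 12274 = -0.60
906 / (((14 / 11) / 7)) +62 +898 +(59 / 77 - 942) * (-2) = 602561 / 77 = 7825.47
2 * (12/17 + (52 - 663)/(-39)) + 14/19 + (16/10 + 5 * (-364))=-8647928/4845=-1784.92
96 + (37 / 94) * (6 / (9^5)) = 88809733 / 925101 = 96.00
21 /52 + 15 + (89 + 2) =5533 /52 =106.40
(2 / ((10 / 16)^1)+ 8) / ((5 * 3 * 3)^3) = 56 / 455625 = 0.00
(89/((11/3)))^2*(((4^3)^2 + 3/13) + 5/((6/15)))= 7615590003/3146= 2420721.55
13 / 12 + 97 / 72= 175 / 72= 2.43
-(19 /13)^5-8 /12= -8170883 /1113879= -7.34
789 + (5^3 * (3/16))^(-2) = 110953381/140625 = 789.00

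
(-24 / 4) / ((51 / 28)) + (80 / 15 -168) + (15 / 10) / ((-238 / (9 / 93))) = -7346779 / 44268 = -165.96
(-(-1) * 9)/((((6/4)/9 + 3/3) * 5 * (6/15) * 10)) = 27/70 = 0.39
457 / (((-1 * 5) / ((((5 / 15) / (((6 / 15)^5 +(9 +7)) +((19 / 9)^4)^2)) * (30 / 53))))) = -122952196856250 / 2927049446554441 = -0.04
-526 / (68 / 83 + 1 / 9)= -392922 / 695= -565.36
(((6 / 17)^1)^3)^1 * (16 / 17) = 3456 / 83521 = 0.04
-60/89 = -0.67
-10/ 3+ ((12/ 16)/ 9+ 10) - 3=15/ 4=3.75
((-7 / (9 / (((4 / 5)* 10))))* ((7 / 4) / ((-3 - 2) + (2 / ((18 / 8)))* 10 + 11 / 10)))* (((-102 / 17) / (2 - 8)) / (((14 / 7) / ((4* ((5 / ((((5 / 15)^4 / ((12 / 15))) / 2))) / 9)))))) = -141120 / 449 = -314.30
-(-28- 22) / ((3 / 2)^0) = 50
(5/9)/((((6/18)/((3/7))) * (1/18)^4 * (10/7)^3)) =642978/25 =25719.12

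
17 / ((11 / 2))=34 / 11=3.09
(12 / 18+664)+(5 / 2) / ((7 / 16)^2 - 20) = 10109654 / 15213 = 664.54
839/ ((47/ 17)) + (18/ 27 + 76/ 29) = 1254323/ 4089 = 306.76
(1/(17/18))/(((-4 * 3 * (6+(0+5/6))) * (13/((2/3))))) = -0.00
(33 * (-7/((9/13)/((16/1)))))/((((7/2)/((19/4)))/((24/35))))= -4968.23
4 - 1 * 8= -4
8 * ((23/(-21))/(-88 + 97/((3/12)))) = -46/1575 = -0.03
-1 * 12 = -12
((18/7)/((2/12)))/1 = 108/7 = 15.43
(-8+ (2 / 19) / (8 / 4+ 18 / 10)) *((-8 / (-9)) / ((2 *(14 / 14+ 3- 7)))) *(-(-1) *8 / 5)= 92096 / 48735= 1.89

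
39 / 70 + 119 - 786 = -46651 / 70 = -666.44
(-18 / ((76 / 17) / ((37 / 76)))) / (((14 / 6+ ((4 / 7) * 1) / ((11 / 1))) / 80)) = -13076910 / 198911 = -65.74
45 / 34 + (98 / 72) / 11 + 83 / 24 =66049 / 13464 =4.91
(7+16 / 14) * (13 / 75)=1.41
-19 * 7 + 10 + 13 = -110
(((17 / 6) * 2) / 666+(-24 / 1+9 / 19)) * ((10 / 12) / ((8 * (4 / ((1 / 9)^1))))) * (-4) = 0.27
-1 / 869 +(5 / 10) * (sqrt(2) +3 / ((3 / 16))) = sqrt(2) / 2 +6951 / 869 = 8.71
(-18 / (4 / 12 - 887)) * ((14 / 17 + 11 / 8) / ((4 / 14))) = 8073 / 51680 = 0.16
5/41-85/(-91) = 3940/3731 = 1.06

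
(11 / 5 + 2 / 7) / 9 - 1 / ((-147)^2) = 29836 / 108045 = 0.28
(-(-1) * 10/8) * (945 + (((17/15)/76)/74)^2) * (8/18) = 6725196072289/12809897280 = 525.00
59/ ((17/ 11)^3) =78529/ 4913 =15.98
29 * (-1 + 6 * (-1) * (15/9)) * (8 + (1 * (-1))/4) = -9889/4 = -2472.25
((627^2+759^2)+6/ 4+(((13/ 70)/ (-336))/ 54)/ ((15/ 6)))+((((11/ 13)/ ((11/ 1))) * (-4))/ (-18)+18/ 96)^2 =4160699539366049/ 4292870400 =969211.54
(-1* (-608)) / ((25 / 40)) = 4864 / 5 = 972.80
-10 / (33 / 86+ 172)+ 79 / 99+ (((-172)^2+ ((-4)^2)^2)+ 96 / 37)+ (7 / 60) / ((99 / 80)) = 972370088197 / 32582385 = 29843.43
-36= -36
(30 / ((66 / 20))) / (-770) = -10 / 847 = -0.01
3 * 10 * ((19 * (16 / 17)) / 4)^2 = 173280 / 289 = 599.58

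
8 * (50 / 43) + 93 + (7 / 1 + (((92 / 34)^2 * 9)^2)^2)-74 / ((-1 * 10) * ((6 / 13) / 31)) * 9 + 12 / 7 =396008732432680177673 / 20997029897410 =18860226.15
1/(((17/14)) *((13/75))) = 1050/221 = 4.75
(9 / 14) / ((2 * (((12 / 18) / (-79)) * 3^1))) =-711 / 56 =-12.70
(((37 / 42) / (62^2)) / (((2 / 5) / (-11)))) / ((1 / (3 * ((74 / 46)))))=-75295 / 2475536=-0.03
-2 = -2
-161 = -161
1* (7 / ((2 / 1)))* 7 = 49 / 2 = 24.50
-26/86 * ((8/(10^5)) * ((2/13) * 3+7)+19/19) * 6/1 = -487791/268750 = -1.82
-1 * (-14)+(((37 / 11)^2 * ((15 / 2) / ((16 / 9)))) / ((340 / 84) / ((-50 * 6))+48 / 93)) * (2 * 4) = 1837976777 / 2375593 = 773.69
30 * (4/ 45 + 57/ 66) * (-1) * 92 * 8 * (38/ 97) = -26373824/ 3201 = -8239.25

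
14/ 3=4.67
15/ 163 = 0.09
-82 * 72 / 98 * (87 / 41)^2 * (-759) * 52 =21508797024 / 2009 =10706220.52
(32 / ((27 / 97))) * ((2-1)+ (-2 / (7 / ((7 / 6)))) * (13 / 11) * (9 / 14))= 178480 / 2079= 85.85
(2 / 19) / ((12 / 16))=8 / 57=0.14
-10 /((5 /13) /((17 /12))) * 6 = -221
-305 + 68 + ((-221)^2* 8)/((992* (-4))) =-166393/496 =-335.47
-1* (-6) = 6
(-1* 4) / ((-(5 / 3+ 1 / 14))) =168 / 73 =2.30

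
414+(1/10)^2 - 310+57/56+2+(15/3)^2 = 184839/1400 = 132.03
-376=-376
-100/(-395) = 0.25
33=33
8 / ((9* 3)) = 0.30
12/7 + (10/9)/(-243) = 26174/15309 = 1.71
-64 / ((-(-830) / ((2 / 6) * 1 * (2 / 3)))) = -0.02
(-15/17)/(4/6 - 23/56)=-2520/731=-3.45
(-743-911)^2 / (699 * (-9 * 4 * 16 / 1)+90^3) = 683929 / 81594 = 8.38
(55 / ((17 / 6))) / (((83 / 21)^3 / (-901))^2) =1351544560117290 / 326940373369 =4133.92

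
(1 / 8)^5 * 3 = 3 / 32768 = 0.00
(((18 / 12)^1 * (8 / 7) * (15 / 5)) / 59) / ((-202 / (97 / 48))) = -291 / 333704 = -0.00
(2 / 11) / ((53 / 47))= 94 / 583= 0.16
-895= -895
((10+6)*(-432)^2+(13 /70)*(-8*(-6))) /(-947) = -104509752 /33145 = -3153.11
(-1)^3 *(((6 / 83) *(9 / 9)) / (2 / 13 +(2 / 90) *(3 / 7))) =-8190 / 18509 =-0.44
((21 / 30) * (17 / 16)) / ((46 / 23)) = 119 / 320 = 0.37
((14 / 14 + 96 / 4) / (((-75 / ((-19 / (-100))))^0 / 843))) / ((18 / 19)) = 22245.83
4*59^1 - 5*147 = -499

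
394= 394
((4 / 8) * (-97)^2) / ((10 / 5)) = 9409 / 4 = 2352.25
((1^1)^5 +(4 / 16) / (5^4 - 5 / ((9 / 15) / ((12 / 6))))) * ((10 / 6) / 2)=7303 / 8760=0.83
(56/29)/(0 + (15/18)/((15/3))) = 336/29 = 11.59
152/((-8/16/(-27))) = 8208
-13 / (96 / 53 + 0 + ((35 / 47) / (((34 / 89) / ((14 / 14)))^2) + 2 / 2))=-37434748 / 22788923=-1.64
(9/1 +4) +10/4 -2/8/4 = 247/16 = 15.44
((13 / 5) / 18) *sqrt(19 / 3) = 0.36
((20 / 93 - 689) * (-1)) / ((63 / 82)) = 750382 / 837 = 896.51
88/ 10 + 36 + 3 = 239/ 5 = 47.80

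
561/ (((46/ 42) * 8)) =11781/ 184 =64.03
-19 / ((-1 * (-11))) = -19 / 11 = -1.73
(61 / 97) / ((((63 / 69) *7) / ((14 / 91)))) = 2806 / 185367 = 0.02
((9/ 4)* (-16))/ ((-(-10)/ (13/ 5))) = -234/ 25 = -9.36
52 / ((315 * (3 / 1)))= 52 / 945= 0.06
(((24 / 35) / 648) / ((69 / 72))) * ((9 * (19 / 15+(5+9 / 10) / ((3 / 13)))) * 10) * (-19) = -152 / 3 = -50.67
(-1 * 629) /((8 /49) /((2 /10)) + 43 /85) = -2619785 /5507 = -475.72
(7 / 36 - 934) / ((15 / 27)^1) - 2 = -1682.85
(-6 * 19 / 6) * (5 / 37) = -95 / 37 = -2.57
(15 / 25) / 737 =3 / 3685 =0.00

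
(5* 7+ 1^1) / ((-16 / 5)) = -45 / 4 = -11.25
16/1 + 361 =377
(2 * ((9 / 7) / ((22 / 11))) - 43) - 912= -6676 / 7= -953.71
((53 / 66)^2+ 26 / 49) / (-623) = -0.00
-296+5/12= -3547/12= -295.58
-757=-757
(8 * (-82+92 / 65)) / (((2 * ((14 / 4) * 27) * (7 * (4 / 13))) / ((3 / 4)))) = -291 / 245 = -1.19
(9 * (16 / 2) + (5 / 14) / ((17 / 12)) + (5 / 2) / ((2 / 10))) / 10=20171 / 2380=8.48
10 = 10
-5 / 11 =-0.45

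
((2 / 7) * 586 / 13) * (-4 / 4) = -12.88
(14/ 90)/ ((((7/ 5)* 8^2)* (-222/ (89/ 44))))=-89/ 5626368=-0.00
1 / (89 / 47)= 47 / 89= 0.53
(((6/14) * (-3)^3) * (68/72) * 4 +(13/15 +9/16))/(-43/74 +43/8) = -2628443/297990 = -8.82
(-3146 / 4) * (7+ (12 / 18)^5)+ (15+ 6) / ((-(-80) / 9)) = -108994433 / 19440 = -5606.71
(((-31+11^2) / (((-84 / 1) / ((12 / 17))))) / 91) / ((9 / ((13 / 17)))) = -10 / 14161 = -0.00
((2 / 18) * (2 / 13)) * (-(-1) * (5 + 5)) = 20 / 117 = 0.17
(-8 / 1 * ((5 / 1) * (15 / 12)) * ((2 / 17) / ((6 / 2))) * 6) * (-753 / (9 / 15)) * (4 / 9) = 1004000 / 153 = 6562.09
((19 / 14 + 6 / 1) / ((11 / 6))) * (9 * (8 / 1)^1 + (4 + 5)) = 25029 / 77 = 325.05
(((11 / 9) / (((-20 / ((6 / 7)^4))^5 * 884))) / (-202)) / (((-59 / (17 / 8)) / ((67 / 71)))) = -4568462406288 / 1371468725070858533075490625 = -0.00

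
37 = 37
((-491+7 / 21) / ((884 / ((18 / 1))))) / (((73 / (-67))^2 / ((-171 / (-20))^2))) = -18114273162 / 29442725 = -615.24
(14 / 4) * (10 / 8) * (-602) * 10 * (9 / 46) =-474075 / 92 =-5152.99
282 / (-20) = -14.10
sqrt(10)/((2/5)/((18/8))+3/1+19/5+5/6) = 90 * sqrt(10)/703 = 0.40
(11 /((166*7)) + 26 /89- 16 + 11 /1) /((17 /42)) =-1457697 /125579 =-11.61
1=1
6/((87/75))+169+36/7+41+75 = 59949/203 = 295.32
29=29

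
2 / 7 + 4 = 30 / 7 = 4.29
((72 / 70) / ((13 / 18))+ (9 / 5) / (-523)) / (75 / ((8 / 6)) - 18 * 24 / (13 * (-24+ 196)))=1292236 / 50986747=0.03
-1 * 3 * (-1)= 3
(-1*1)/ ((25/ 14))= -14/ 25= -0.56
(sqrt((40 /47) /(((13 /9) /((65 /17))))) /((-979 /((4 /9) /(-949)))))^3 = 128000 * sqrt(1598) /13823054982735080196797397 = 0.00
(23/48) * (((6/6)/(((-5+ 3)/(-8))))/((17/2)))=23/102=0.23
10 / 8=1.25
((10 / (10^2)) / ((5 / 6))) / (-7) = -3 / 175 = -0.02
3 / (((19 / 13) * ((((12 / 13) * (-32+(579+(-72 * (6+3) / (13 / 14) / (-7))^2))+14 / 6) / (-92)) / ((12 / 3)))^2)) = 229436689487616 / 77361400789033171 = 0.00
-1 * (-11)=11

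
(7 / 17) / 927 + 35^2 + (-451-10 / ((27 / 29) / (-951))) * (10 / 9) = 1712364248 / 141831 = 12073.27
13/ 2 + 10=33/ 2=16.50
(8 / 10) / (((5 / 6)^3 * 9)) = 0.15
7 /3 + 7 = 28 /3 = 9.33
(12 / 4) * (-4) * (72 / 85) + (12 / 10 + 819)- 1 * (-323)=96308 / 85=1133.04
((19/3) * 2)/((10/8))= 152/15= 10.13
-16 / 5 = -3.20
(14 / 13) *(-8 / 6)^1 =-56 / 39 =-1.44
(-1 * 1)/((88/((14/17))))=-7/748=-0.01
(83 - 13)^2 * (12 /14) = 4200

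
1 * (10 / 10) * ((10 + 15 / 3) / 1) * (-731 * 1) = -10965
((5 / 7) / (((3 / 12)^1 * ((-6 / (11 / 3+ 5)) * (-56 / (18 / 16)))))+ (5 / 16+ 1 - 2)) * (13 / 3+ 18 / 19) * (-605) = 2055185 / 1064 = 1931.56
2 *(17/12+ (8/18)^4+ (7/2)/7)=51325/13122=3.91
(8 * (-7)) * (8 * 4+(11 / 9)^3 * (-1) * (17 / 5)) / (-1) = 5264728 / 3645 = 1444.37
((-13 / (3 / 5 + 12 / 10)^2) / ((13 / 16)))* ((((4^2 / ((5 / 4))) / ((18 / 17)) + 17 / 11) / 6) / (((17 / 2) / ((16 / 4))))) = -127040 / 24057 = -5.28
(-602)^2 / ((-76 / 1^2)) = -90601 / 19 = -4768.47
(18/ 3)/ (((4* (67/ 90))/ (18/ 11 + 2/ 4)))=6345/ 1474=4.30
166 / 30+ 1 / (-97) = 8036 / 1455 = 5.52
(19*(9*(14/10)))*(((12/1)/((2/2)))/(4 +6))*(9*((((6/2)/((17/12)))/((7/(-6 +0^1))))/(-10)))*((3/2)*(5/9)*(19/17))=437.10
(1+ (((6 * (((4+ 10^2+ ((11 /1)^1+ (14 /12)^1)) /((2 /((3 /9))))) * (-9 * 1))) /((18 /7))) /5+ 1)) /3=-4759 /180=-26.44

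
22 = 22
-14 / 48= -0.29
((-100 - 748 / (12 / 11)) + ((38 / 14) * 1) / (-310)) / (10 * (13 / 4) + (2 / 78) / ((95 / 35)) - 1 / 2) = -1263342509 / 51470230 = -24.55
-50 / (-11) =50 / 11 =4.55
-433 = -433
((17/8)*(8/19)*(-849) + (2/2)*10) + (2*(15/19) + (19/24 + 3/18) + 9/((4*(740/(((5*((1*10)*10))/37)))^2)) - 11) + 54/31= -20038129078567/26493139896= -756.35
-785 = -785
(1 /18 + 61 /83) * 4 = 2362 /747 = 3.16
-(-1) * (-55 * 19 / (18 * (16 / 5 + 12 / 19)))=-99275 / 6552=-15.15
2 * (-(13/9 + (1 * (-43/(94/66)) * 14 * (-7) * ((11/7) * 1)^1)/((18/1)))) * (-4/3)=878992/1269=692.67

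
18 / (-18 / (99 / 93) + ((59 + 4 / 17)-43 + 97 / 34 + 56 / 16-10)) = -1683 / 404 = -4.17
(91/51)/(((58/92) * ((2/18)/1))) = 12558/493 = 25.47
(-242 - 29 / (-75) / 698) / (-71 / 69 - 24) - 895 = -26680474817 / 30136150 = -885.33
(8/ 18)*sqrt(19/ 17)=4*sqrt(323)/ 153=0.47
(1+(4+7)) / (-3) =-4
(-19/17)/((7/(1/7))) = -0.02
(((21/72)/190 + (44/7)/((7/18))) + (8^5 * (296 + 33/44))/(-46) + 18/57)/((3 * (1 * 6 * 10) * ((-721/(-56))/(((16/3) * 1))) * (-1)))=2172539718302/4466216475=486.44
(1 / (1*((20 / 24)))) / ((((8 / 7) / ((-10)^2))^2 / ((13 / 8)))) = 238875 / 16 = 14929.69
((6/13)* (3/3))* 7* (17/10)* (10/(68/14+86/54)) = 134946/15847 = 8.52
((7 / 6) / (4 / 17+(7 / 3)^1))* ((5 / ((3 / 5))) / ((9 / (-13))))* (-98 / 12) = 1895075 / 42444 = 44.65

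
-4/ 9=-0.44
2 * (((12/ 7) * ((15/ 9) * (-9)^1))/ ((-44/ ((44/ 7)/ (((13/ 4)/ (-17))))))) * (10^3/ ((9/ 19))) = -81130.30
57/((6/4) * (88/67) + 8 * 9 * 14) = 1273/22556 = 0.06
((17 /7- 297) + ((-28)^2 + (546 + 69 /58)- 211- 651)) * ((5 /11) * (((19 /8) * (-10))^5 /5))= -49870181421875 /415744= -119954061.69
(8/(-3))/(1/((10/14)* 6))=-80/7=-11.43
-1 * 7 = -7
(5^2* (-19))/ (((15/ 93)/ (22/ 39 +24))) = -2821310/ 39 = -72341.28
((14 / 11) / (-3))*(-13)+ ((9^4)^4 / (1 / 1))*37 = 2262537650588098043 / 33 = 68561746987518122.52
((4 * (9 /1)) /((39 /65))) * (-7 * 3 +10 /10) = -1200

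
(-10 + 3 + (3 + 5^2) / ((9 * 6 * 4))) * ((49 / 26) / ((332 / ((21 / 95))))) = -127253 / 14760720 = -0.01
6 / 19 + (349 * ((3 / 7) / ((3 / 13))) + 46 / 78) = 3366614 / 5187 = 649.05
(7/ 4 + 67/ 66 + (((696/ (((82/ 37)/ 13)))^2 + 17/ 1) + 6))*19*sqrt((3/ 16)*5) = 306634373.73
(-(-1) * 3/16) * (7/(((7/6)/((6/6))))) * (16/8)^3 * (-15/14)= -135/14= -9.64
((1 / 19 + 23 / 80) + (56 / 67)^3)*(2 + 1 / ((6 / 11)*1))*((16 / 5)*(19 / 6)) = 9715908193 / 270686700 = 35.89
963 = 963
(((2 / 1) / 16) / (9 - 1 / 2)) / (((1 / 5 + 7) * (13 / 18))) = 5 / 1768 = 0.00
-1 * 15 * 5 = -75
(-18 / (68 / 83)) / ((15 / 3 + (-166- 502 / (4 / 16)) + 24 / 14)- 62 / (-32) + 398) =13944 / 1121677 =0.01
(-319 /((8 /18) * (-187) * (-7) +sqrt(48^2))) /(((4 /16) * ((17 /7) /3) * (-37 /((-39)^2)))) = 7054047 /68561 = 102.89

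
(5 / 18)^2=25 / 324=0.08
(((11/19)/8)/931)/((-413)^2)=11/24137560328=0.00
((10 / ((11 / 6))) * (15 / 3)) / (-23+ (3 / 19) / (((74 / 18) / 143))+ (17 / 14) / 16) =-47241600 / 30195451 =-1.56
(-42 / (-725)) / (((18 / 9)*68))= 21 / 49300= 0.00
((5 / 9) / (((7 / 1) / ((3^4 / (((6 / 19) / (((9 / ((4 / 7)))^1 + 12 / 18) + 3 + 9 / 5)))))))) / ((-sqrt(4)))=-24187 / 112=-215.96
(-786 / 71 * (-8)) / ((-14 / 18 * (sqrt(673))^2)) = -56592 / 334481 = -0.17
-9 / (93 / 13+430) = -117 / 5683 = -0.02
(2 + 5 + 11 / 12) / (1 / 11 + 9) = 209 / 240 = 0.87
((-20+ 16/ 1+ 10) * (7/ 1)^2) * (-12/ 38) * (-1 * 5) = 8820/ 19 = 464.21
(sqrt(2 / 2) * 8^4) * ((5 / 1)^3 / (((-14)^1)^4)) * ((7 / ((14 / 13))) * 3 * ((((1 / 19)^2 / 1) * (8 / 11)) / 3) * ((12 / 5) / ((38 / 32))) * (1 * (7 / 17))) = 63897600 / 439943119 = 0.15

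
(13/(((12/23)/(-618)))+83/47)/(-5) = 1447293/470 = 3079.35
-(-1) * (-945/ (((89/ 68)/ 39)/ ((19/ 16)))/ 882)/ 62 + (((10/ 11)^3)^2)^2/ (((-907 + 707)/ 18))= -620832453923316555/ 969799475833802768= -0.64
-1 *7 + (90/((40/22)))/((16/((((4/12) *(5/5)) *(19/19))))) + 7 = 33/32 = 1.03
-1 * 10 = -10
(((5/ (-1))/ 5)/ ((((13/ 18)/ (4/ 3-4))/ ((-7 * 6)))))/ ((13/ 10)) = -20160/ 169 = -119.29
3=3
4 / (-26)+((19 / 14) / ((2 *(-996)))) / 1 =-56023 / 362544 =-0.15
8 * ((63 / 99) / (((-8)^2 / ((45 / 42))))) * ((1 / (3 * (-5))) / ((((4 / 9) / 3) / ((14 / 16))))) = -189 / 5632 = -0.03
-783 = -783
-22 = -22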